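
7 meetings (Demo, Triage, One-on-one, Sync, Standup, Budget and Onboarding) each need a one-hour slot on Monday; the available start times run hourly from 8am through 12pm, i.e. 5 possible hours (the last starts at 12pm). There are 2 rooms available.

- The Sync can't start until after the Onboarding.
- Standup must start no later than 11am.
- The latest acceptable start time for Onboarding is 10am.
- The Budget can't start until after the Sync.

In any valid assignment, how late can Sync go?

Precedence pushes Sync to at least 9am; downstream work caps Sync at 11am.
Sync at 11am is achievable: One-on-one -> 10am, Budget -> 12pm, Standup -> 8am, Demo -> 9am, Sync -> 11am, Triage -> 9am, Onboarding -> 8am.

11am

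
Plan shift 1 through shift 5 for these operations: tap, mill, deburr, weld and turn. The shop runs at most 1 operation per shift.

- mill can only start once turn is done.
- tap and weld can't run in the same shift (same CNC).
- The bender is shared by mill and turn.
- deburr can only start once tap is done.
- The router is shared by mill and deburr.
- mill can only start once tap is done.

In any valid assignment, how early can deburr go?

Precedence pushes deburr to at least shift 2.
deburr at shift 2 is achievable: turn -> shift 3; weld -> shift 5; tap -> shift 1; mill -> shift 4; deburr -> shift 2.

shift 2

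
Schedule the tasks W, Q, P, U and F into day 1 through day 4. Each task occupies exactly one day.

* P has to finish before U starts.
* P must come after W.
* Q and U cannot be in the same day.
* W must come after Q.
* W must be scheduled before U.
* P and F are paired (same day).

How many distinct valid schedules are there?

1

Enumerating: P=day 3, F=day 3, W=day 2, Q=day 1, U=day 4.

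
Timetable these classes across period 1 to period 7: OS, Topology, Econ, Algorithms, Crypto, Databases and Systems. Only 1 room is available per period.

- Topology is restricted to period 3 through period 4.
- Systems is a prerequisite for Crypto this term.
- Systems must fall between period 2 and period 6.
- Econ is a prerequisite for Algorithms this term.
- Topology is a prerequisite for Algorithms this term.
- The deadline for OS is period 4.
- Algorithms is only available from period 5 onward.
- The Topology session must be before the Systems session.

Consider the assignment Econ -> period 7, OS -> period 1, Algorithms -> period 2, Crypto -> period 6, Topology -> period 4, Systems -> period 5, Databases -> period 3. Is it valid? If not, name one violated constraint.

Invalid. Econ is a prerequisite for Algorithms this term.

The Topology session must be before the Systems session — holds.
Systems must fall between period 2 and period 6 — holds.
Systems is a prerequisite for Crypto this term — holds.
Econ is a prerequisite for Algorithms this term — violated.
The deadline for OS is period 4 — holds.
Only 1 room is available per period — holds.
Algorithms is only available from period 5 onward — violated.
Topology is restricted to period 3 through period 4 — holds.
Topology is a prerequisite for Algorithms this term — violated.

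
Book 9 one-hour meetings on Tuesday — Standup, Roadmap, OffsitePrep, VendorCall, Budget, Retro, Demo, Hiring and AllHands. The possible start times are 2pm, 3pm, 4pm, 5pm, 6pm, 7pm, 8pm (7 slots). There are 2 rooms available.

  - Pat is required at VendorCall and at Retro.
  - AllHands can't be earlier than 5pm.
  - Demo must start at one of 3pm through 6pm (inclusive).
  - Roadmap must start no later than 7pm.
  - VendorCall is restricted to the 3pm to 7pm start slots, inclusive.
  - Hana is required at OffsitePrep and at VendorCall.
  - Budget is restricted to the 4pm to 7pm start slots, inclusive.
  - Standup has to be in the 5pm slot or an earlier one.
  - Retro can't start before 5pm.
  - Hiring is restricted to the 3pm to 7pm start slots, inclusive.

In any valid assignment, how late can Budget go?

Budget is available from 4pm; Budget's own window allows nothing later than 7pm.
Budget at 7pm is achievable: Retro -> 5pm, Budget -> 7pm, AllHands -> 5pm, Roadmap -> 2pm, OffsitePrep -> 4pm, Hiring -> 4pm, VendorCall -> 3pm, Standup -> 2pm, Demo -> 3pm.

7pm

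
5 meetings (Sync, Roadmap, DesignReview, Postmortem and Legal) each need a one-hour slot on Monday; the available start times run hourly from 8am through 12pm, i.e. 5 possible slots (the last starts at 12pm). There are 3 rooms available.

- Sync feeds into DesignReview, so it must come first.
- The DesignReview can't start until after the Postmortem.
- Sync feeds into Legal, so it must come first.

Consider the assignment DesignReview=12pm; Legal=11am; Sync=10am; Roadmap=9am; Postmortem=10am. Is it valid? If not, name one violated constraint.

Sync feeds into DesignReview, so it must come first — holds.
Sync feeds into Legal, so it must come first — holds.
There are 3 rooms available — holds.
The DesignReview can't start until after the Postmortem — holds.

Yes, all constraints hold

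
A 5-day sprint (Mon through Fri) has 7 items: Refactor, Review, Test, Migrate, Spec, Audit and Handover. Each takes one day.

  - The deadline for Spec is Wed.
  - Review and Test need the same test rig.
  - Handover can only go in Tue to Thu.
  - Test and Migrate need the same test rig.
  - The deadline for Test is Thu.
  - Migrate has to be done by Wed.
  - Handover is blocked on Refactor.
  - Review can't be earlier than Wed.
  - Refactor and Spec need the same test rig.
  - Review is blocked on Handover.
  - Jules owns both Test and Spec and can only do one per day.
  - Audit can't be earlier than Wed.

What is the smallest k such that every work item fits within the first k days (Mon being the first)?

The precedence chain requires at least 3 distinct days.
3 works (last occupied day: Wed): for example Review=Wed; Spec=Tue; Migrate=Tue; Audit=Wed; Refactor=Mon; Test=Mon; Handover=Tue.

3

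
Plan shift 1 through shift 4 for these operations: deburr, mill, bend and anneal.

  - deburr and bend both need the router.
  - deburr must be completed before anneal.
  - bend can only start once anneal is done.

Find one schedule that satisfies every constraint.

anneal -> shift 2, deburr -> shift 1, bend -> shift 3, mill -> shift 1

Checking: deburr(shift 1) before anneal(shift 2); anneal(shift 2) before bend(shift 3); deburr(shift 1) != bend(shift 3).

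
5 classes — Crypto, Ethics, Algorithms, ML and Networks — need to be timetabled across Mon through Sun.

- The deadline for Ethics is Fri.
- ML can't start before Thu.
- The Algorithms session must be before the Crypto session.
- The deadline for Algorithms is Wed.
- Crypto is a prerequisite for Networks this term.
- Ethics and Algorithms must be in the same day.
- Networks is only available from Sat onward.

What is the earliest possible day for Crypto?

Tue

Precedence pushes Crypto to at least Tue; downstream work caps Crypto at Sat.
Crypto at Tue is achievable: Networks -> Sat; Ethics -> Mon; ML -> Thu; Crypto -> Tue; Algorithms -> Mon.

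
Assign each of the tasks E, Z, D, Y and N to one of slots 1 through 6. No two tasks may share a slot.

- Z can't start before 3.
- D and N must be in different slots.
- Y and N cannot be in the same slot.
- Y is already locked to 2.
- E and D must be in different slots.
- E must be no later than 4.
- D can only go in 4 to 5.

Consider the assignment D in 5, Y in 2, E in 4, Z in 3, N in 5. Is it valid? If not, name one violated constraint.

No. D and N must be in different slots is not satisfied.

D and N must be in different slots — violated.
D can only go in 4 to 5 — holds.
No two tasks may share a slot — violated.
E must be no later than 4 — holds.
Z can't start before 3 — holds.
Y is already locked to 2 — holds.
Y and N cannot be in the same slot — holds.
E and D must be in different slots — holds.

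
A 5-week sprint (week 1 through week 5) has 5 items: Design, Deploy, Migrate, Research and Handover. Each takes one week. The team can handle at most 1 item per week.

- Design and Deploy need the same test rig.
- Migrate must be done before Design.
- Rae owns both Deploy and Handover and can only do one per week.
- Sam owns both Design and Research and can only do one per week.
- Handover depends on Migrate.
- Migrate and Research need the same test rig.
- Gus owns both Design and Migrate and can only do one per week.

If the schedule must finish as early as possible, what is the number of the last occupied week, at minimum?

5

The precedence chain requires at least 2 distinct weeks.
With at most 1 per week and 5 tasks, at least 5 weeks are needed.
5 works (last occupied week: week 5): for example Migrate=week 1, Handover=week 3, Research=week 5, Design=week 2, Deploy=week 4.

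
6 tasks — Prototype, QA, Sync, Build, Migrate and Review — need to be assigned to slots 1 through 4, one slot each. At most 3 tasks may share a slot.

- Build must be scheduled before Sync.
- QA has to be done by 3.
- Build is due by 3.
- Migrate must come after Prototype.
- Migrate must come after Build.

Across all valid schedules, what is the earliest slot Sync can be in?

2

Precedence pushes Sync to at least 2.
Sync at 2 is achievable: Migrate=2; Sync=2; QA=1; Prototype=1; Review=2; Build=1.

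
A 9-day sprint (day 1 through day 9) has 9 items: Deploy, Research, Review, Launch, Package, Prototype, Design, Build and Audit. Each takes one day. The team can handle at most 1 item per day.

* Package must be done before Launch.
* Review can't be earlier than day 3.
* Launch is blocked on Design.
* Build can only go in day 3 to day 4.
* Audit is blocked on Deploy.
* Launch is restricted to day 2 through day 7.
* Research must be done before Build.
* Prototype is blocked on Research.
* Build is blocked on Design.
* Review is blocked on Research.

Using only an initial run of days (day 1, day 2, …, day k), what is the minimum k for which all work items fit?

The precedence chain requires at least 2 distinct days.
With at most 1 per day and 9 work items, at least 9 days are needed.
Review can't be placed before day 3, so the schedule must run through at least day 3.
9 works (last occupied day: day 9): for example Package -> day 4, Prototype -> day 8, Research -> day 1, Audit -> day 9, Design -> day 2, Launch -> day 5, Build -> day 3, Deploy -> day 7, Review -> day 6.

9 days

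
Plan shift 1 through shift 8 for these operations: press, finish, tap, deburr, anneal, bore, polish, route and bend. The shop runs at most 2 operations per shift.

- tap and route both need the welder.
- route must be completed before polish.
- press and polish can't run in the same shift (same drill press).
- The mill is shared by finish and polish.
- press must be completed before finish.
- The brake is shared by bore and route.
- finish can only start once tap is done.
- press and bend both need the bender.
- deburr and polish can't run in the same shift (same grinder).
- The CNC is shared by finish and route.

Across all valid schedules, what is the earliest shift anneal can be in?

anneal at shift 1 is achievable: route -> shift 4; polish -> shift 5; finish -> shift 3; deburr -> shift 2; tap -> shift 2; bend -> shift 4; anneal -> shift 1; press -> shift 1; bore -> shift 3.

shift 1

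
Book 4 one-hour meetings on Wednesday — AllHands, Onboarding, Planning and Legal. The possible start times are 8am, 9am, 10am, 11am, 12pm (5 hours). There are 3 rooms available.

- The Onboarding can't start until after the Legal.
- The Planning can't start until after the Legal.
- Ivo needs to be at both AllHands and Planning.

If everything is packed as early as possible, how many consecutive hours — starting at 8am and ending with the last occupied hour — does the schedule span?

The precedence chain requires at least 2 distinct hours.
With at most 3 per hour and 4 meetings, at least 2 hours are needed.
2 works (last occupied hour: 9am): for example Planning -> 9am; Legal -> 8am; Onboarding -> 9am; AllHands -> 8am.

2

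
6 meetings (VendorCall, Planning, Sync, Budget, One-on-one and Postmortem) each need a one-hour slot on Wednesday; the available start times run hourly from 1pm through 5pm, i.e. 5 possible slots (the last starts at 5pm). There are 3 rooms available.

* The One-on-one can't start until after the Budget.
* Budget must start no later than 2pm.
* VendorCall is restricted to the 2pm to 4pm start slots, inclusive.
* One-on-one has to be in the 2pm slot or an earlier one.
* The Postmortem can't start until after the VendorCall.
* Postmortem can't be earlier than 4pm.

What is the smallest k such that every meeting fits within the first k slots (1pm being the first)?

The precedence chain requires at least 2 distinct slots.
With at most 3 per slot and 6 meetings, at least 2 slots are needed.
Postmortem can't be placed before 4pm — that is slot 4 counting from 1pm — so the schedule must run through at least 4 slots.
4 works (last occupied slot: 4pm): for example Sync in 1pm, Budget in 1pm, Postmortem in 4pm, VendorCall in 2pm, One-on-one in 2pm, Planning in 1pm.

4 slots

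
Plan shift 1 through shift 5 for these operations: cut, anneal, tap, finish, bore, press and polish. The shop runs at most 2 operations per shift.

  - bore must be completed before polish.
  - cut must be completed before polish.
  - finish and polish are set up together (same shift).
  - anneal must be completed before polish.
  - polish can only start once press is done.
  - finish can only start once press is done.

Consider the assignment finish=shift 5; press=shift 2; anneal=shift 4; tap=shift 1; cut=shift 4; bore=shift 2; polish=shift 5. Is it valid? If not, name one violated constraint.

cut must be completed before polish — holds.
finish and polish are set up together (same shift) — holds.
polish can only start once press is done — holds.
bore must be completed before polish — holds.
finish can only start once press is done — holds.
anneal must be completed before polish — holds.
The shop runs at most 2 operations per shift — holds.

Valid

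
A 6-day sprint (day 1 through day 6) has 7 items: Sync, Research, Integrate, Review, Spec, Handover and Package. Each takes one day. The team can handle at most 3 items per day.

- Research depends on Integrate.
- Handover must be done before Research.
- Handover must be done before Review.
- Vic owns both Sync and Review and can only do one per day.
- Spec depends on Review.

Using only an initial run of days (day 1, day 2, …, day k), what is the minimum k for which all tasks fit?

The precedence chain requires at least 3 distinct days.
With at most 3 per day and 7 tasks, at least 3 days are needed.
3 works (last occupied day: day 3): for example Package in day 2, Sync in day 1, Research in day 2, Review in day 2, Integrate in day 1, Handover in day 1, Spec in day 3.

3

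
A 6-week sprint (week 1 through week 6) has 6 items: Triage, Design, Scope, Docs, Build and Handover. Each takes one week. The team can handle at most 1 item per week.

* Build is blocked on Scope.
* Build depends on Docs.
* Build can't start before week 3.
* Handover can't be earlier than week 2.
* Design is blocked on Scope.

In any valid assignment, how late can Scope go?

week 4

Downstream work caps Scope at week 5.
Scope at week 4 is achievable: Docs=week 1; Design=week 6; Scope=week 4; Build=week 5; Handover=week 2; Triage=week 3.
Nothing later works — the capacity limit rule out every week after week 4.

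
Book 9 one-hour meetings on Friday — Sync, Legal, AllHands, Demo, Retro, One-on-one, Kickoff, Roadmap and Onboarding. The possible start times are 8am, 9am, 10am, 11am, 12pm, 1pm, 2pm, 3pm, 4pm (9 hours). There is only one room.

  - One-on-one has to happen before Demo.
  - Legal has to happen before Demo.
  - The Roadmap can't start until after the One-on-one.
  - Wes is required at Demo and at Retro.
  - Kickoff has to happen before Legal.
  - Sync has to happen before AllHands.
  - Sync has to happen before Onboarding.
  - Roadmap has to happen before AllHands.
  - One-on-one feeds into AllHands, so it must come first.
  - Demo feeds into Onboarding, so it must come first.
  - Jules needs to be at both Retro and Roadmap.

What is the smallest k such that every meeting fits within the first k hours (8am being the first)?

9 hours

The precedence chain requires at least 4 distinct hours.
With at most 1 per hour and 9 meetings, at least 9 hours are needed.
9 works (last occupied hour: 4pm): for example Roadmap -> 10am; Onboarding -> 3pm; One-on-one -> 8am; Legal -> 1pm; Retro -> 4pm; Sync -> 9am; AllHands -> 11am; Demo -> 2pm; Kickoff -> 12pm.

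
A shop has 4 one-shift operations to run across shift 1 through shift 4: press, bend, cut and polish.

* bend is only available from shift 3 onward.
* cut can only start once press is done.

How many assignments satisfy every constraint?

Splitting on press: it can be shift 1 (24), shift 2 (16), shift 3 (8). Listing each branch's schedules as (bend, cut, polish) by shift number:
press=shift 1: (3,2,1) (3,2,2) (3,2,3) (3,2,4) (3,3,1) (3,3,2) (3,3,3) (3,3,4) (3,4,1) (3,4,2) (3,4,3) (3,4,4) (4,2,1) (4,2,2) (4,2,3) (4,2,4) (4,3,1) (4,3,2) (4,3,3) (4,3,4) (4,4,1) (4,4,2) (4,4,3) (4,4,4) — 24.
press=shift 2: (3,3,1) (3,3,2) (3,3,3) (3,3,4) (3,4,1) (3,4,2) (3,4,3) (3,4,4) (4,3,1) (4,3,2) (4,3,3) (4,3,4) (4,4,1) (4,4,2) (4,4,3) (4,4,4) — 16.
press=shift 3: (3,4,1) (3,4,2) (3,4,3) (3,4,4) (4,4,1) (4,4,2) (4,4,3) (4,4,4) — 8.
Summing: 24 + 16 + 8 = 48.

48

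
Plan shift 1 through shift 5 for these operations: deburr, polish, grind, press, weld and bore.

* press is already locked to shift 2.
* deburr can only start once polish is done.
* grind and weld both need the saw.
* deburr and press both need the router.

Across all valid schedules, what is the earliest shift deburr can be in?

shift 3

Precedence pushes deburr to at least shift 2.
deburr at shift 3 is achievable: grind in shift 1; polish in shift 1; deburr in shift 3; bore in shift 1; weld in shift 2; press in shift 2.
Nothing earlier works — the conflict constraints rule out every shift before shift 3.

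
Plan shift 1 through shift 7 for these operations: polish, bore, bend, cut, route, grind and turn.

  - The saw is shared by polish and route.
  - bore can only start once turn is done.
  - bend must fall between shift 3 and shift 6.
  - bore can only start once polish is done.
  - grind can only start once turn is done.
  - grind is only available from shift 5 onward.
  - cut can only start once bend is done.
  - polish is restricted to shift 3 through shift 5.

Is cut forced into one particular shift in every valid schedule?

No

cut can be shift 4 (e.g. bore -> shift 4, route -> shift 1, grind -> shift 5, polish -> shift 3, cut -> shift 4, turn -> shift 1, bend -> shift 3) or shift 5 (e.g. bend=shift 3, cut=shift 5, bore=shift 4, turn=shift 1, grind=shift 5, polish=shift 3, route=shift 1).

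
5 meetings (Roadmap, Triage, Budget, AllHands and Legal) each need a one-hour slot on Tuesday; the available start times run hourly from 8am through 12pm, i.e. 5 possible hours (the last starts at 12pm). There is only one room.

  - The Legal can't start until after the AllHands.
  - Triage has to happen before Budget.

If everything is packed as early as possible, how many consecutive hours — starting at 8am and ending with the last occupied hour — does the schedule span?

The precedence chain requires at least 2 distinct hours.
With at most 1 per hour and 5 meetings, at least 5 hours are needed.
5 works (last occupied hour: 12pm): for example AllHands in 10am, Legal in 11am, Budget in 9am, Roadmap in 12pm, Triage in 8am.

5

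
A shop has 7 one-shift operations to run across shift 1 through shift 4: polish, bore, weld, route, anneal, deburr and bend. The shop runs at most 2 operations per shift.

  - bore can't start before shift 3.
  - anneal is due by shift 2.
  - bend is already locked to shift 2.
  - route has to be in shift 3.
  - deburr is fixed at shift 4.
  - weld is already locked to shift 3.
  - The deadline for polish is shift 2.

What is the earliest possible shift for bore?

shift 4

Bore is available from shift 3.
bore at shift 4 is achievable: route=shift 3; anneal=shift 1; deburr=shift 4; weld=shift 3; bend=shift 2; polish=shift 1; bore=shift 4.
Nothing earlier works — the capacity limit rule out every shift before shift 4.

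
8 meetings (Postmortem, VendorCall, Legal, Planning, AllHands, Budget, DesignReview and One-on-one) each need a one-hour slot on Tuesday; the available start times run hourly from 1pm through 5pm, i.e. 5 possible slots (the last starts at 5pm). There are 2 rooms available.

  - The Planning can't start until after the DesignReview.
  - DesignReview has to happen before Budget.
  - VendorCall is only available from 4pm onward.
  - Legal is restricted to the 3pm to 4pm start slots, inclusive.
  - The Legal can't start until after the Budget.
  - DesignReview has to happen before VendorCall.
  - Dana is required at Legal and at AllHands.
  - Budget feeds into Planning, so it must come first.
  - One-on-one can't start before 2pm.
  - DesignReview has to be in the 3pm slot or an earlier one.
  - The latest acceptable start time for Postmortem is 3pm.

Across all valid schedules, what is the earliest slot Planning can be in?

3pm

Precedence pushes Planning to at least 3pm.
Planning at 3pm is achievable: Postmortem -> 1pm, VendorCall -> 4pm, Budget -> 2pm, One-on-one -> 2pm, AllHands -> 4pm, Legal -> 3pm, DesignReview -> 1pm, Planning -> 3pm.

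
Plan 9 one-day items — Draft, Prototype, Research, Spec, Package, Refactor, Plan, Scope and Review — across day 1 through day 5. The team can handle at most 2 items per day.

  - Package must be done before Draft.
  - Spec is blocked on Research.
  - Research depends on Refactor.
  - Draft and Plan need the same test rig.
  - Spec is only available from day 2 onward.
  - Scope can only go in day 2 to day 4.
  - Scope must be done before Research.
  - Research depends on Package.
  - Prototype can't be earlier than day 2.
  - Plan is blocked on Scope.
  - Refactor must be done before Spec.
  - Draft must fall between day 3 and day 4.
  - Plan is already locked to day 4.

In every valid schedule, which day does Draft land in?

Draft's window is day 3–day 4.
Plan is fixed at day 4, and Draft can't share a day with Plan.
So Draft must be day 3.

day 3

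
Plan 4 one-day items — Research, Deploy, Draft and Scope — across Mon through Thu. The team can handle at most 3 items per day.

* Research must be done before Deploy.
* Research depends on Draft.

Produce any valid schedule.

Deploy=Wed, Research=Tue, Scope=Mon, Draft=Mon

Checking: Research(Tue) before Deploy(Wed); Draft(Mon) before Research(Tue); max 2 per day (cap 3).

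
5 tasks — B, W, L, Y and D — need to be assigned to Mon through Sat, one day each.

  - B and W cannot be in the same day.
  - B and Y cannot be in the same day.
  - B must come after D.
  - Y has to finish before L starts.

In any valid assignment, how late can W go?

W at Sat is achievable: L -> Tue, D -> Mon, B -> Tue, Y -> Mon, W -> Sat.

Sat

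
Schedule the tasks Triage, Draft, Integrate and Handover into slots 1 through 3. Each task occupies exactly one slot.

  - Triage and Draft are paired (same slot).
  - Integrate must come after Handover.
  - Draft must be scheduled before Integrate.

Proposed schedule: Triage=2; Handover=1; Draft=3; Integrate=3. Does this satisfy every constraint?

No — it violates: Triage and Draft are paired (same slot)

Integrate must come after Handover — holds.
Draft must be scheduled before Integrate — violated.
Triage and Draft are paired (same slot) — violated.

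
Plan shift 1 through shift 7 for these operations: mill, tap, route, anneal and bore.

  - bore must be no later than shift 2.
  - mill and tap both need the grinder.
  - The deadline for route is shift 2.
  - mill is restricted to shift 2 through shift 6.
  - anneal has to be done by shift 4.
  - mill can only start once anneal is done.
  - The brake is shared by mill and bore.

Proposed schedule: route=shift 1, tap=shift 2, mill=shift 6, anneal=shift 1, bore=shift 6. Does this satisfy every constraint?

No. bore must be no later than shift 2 is not satisfied.

The deadline for route is shift 2 — holds.
mill and tap both need the grinder — holds.
mill is restricted to shift 2 through shift 6 — holds.
mill can only start once anneal is done — holds.
The brake is shared by mill and bore — violated.
anneal has to be done by shift 4 — holds.
bore must be no later than shift 2 — violated.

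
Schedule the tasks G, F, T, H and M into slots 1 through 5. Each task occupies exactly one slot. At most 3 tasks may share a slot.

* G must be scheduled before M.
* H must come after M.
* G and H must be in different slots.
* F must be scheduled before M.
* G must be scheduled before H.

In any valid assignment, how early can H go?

Precedence pushes H to at least 3.
H at 3 is achievable: H in 3, G in 1, T in 1, F in 1, M in 2.

3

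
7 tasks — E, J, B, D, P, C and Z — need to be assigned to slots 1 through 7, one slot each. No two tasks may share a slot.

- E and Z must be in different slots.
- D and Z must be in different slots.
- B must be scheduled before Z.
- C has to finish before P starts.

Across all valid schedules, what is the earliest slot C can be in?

Downstream work caps C at 6.
C at 1 is achievable: Z -> 4, P -> 3, B -> 2, D -> 7, C -> 1, J -> 6, E -> 5.

1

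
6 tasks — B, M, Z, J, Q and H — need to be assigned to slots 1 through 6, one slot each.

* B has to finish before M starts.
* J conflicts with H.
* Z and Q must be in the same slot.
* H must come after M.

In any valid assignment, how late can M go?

Precedence pushes M to at least 2; downstream work caps M at 5.
M at 5 is achievable: Q -> 1, J -> 1, Z -> 1, B -> 1, H -> 6, M -> 5.

5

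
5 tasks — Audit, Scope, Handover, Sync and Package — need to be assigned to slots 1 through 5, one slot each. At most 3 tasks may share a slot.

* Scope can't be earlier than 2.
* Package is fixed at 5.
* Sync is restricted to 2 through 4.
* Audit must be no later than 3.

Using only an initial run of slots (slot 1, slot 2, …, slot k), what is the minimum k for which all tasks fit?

5

With at most 3 per slot and 5 tasks, at least 2 slots are needed.
Package can't be placed before 5, so the schedule must run through at least slot 5.
5 works (last occupied slot: 5): for example Package=5, Handover=1, Sync=2, Audit=1, Scope=2.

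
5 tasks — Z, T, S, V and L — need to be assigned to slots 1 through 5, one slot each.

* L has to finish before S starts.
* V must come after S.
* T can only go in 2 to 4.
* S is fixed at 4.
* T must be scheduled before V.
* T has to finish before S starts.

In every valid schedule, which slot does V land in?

Precedence pushes V to at least 5.
So V is pinned to 5.

5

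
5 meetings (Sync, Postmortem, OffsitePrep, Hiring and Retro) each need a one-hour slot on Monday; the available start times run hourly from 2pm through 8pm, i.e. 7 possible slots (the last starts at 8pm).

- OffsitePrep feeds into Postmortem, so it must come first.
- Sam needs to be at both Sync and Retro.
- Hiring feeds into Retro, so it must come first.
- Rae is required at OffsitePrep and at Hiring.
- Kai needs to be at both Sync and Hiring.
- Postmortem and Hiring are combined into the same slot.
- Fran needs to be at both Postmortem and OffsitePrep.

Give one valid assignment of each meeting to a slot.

Retro -> 4pm; Postmortem -> 3pm; Sync -> 2pm; Hiring -> 3pm; OffsitePrep -> 2pm

Checking: Hiring(3pm) before Retro(4pm); OffsitePrep(2pm) before Postmortem(3pm); Sync(2pm) != Retro(4pm); Postmortem(3pm) != OffsitePrep(2pm); Sync(2pm) != Hiring(3pm); OffsitePrep(2pm) != Hiring(3pm); Postmortem = Hiring = 3pm.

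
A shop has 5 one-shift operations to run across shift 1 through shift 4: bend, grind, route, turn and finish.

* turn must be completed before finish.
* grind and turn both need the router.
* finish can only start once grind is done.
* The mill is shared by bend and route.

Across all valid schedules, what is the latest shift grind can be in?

shift 3

Downstream work caps grind at shift 3.
grind at shift 3 is achievable: bend=shift 1, finish=shift 4, grind=shift 3, turn=shift 1, route=shift 2.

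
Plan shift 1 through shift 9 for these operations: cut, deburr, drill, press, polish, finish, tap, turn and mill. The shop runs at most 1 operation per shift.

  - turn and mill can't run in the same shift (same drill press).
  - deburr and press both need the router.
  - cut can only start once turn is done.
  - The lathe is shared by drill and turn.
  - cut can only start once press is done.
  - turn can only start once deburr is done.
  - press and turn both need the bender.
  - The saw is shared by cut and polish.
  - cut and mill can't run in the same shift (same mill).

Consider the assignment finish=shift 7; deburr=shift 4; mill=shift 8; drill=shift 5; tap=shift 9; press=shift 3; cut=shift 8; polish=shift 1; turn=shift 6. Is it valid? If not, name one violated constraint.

Invalid. cut and mill can't run in the same shift (same mill).

cut and mill can't run in the same shift (same mill) — violated.
press and turn both need the bender — holds.
The lathe is shared by drill and turn — holds.
deburr and press both need the router — holds.
turn can only start once deburr is done — holds.
The shop runs at most 1 operation per shift — violated.
cut can only start once turn is done — holds.
The saw is shared by cut and polish — holds.
cut can only start once press is done — holds.
turn and mill can't run in the same shift (same drill press) — holds.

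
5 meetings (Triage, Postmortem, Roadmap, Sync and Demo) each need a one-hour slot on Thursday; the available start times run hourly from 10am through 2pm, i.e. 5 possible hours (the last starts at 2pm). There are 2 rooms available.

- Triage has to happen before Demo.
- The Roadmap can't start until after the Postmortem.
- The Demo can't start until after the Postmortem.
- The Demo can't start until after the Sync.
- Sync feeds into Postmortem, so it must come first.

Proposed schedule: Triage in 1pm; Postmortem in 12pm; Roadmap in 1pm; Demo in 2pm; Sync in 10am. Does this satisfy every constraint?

The Demo can't start until after the Sync — holds.
There are 2 rooms available — holds.
Triage has to happen before Demo — holds.
Sync feeds into Postmortem, so it must come first — holds.
The Demo can't start until after the Postmortem — holds.
The Roadmap can't start until after the Postmortem — holds.

Yes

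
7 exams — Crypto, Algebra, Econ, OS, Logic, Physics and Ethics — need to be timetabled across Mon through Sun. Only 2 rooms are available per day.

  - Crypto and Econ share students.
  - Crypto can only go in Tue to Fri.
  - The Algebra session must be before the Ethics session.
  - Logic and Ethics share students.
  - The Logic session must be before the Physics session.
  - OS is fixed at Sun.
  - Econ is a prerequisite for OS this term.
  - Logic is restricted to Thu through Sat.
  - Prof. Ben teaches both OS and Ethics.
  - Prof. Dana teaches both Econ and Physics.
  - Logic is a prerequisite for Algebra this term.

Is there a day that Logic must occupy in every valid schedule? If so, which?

Thu

Logic is available from Thu; Logic's own window allows nothing later than Sat; downstream work caps Logic at Fri.
So Logic is pinned to Thu.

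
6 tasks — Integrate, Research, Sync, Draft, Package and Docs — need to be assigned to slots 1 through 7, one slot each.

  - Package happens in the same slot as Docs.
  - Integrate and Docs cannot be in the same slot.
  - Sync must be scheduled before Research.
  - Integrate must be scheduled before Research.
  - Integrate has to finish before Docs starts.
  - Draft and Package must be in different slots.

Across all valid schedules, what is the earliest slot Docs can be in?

2

Precedence pushes Docs to at least 2.
Docs at 2 is achievable: Integrate -> 1, Docs -> 2, Draft -> 1, Research -> 2, Sync -> 1, Package -> 2.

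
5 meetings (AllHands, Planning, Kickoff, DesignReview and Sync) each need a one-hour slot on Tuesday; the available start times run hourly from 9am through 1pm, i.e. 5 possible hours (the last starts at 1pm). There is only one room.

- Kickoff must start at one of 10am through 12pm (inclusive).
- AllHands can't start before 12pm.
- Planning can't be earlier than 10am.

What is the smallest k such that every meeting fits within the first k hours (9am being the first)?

5

With at most 1 per hour and 5 meetings, at least 5 hours are needed.
AllHands can't be placed before 12pm — that is hour 4 counting from 9am — so the schedule must run through at least 4 hours.
5 works (last occupied hour: 1pm): for example AllHands in 12pm, Sync in 1pm, Kickoff in 10am, Planning in 11am, DesignReview in 9am.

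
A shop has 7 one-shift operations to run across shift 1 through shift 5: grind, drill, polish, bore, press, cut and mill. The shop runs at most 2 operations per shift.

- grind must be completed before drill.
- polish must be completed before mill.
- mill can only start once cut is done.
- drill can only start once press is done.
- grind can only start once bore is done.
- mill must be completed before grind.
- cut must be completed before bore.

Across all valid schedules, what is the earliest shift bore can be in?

shift 2

Precedence pushes bore to at least shift 2; downstream work caps bore at shift 3.
bore at shift 2 is achievable: mill=shift 2; bore=shift 2; press=shift 3; polish=shift 1; drill=shift 4; grind=shift 3; cut=shift 1.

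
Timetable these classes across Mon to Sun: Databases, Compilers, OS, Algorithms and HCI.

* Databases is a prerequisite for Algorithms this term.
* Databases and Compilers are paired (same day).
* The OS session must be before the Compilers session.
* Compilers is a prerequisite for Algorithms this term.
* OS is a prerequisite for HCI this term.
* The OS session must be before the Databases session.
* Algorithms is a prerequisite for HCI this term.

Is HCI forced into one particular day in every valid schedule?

No

HCI can be Thu (e.g. Databases -> Tue; HCI -> Thu; Algorithms -> Wed; OS -> Mon; Compilers -> Tue) or Fri (e.g. OS in Mon, Compilers in Tue, HCI in Fri, Databases in Tue, Algorithms in Wed).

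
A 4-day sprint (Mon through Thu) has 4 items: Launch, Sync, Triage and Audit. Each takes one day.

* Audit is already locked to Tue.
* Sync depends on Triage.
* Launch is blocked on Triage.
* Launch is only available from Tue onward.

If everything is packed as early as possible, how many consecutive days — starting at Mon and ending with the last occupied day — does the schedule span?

2 days

The precedence chain requires at least 2 distinct days.
2 works (last occupied day: Tue): for example Audit -> Tue, Sync -> Tue, Launch -> Tue, Triage -> Mon.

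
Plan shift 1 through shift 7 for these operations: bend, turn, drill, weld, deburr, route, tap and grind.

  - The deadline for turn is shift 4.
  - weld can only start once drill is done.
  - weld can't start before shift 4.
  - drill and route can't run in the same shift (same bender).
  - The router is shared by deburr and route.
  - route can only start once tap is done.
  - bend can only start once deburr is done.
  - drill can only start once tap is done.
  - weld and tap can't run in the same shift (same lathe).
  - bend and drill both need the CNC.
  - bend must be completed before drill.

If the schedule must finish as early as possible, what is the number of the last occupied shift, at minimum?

shift 4

The precedence chain requires at least 4 distinct shifts.
4 works (last occupied shift: shift 4): for example grind -> shift 1; deburr -> shift 1; route -> shift 2; weld -> shift 4; tap -> shift 1; drill -> shift 3; bend -> shift 2; turn -> shift 1.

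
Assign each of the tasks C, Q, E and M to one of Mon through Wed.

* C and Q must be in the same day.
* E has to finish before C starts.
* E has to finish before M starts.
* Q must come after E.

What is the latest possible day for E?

Tue

Downstream work caps E at Tue.
E at Tue is achievable: C=Wed; E=Tue; Q=Wed; M=Wed.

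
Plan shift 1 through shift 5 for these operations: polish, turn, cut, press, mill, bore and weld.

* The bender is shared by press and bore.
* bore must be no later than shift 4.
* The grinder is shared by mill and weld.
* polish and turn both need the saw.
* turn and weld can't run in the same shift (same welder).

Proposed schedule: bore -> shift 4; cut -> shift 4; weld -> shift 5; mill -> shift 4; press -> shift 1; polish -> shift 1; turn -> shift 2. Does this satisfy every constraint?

Valid

polish and turn both need the saw — holds.
The grinder is shared by mill and weld — holds.
The bender is shared by press and bore — holds.
bore must be no later than shift 4 — holds.
turn and weld can't run in the same shift (same welder) — holds.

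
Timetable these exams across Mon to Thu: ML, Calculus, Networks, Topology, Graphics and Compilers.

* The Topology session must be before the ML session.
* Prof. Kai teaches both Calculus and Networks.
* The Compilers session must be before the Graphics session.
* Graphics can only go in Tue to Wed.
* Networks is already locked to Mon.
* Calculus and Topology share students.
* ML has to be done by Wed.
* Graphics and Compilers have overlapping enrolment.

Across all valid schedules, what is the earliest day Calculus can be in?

Tue

Calculus at Tue is achievable: Compilers in Mon, Networks in Mon, Calculus in Tue, Topology in Mon, Graphics in Tue, ML in Tue.
Nothing earlier works — the conflict constraints rule out every day before Tue.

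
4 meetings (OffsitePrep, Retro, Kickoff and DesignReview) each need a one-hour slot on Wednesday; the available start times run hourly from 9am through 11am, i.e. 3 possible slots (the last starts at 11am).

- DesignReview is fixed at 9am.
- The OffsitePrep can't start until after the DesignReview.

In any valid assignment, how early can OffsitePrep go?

Precedence pushes OffsitePrep to at least 10am.
OffsitePrep at 10am is achievable: DesignReview in 9am, OffsitePrep in 10am, Retro in 9am, Kickoff in 9am.

10am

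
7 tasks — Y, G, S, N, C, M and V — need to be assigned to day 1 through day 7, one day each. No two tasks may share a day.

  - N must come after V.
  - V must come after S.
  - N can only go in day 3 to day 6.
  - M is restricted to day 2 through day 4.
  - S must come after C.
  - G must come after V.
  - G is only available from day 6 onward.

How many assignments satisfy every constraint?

Splitting on G: it can be day 6 (3), day 7 (15). Listing each branch's schedules as (Y, S, N, C, M, V) by day number:
G=day 6: (7,2,5,1,3,4) (7,2,5,1,4,3) (7,3,5,1,2,4) — 3.
G=day 7: (1,3,6,2,4,5) (1,4,6,2,3,5) (1,4,6,3,2,5) (2,3,6,1,4,5) (2,4,6,1,3,5) (3,2,6,1,4,5) (3,4,6,1,2,5) (4,2,6,1,3,5) (4,3,6,1,2,5) (5,2,6,1,3,4) (5,2,6,1,4,3) (5,3,6,1,2,4) (6,2,5,1,3,4) (6,2,5,1,4,3) (6,3,5,1,2,4) — 15.
Summing: 3 + 15 = 18.

18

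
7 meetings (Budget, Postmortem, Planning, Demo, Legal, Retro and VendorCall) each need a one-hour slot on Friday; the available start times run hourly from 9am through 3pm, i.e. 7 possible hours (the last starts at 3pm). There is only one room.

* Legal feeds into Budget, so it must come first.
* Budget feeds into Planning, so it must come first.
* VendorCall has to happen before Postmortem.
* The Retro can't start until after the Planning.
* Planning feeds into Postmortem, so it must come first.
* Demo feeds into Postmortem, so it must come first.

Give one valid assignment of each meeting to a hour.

Budget in 10am; Legal in 9am; Postmortem in 2pm; Retro in 3pm; Planning in 11am; Demo in 12pm; VendorCall in 1pm

Checking: Planning(11am) before Postmortem(2pm); Legal(9am) before Budget(10am); VendorCall(1pm) before Postmortem(2pm); Planning(11am) before Retro(3pm); Demo(12pm) before Postmortem(2pm); Budget(10am) before Planning(11am); max 1 per hour (cap 1).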